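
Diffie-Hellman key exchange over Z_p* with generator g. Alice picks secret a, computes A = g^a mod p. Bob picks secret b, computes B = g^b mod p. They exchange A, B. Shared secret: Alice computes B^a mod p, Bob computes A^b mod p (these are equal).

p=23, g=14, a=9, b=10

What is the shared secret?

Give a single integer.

A = 14^9 mod 23  (bits of 9 = 1001)
  bit 0 = 1: r = r^2 * 14 mod 23 = 1^2 * 14 = 1*14 = 14
  bit 1 = 0: r = r^2 mod 23 = 14^2 = 12
  bit 2 = 0: r = r^2 mod 23 = 12^2 = 6
  bit 3 = 1: r = r^2 * 14 mod 23 = 6^2 * 14 = 13*14 = 21
  -> A = 21
B = 14^10 mod 23  (bits of 10 = 1010)
  bit 0 = 1: r = r^2 * 14 mod 23 = 1^2 * 14 = 1*14 = 14
  bit 1 = 0: r = r^2 mod 23 = 14^2 = 12
  bit 2 = 1: r = r^2 * 14 mod 23 = 12^2 * 14 = 6*14 = 15
  bit 3 = 0: r = r^2 mod 23 = 15^2 = 18
  -> B = 18
s = B^a = 18^9 mod 23  (bits of 9 = 1001)
  bit 0 = 1: r = r^2 * 18 mod 23 = 1^2 * 18 = 1*18 = 18
  bit 1 = 0: r = r^2 mod 23 = 18^2 = 2
  bit 2 = 0: r = r^2 mod 23 = 2^2 = 4
  bit 3 = 1: r = r^2 * 18 mod 23 = 4^2 * 18 = 16*18 = 12
  -> s = B^a = 12

Answer: 12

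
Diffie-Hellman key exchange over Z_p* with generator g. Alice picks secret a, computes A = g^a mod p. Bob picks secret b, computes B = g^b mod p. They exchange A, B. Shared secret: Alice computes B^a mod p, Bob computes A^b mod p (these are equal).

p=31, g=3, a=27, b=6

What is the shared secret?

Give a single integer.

A = 3^27 mod 31  (bits of 27 = 11011)
  bit 0 = 1: r = r^2 * 3 mod 31 = 1^2 * 3 = 1*3 = 3
  bit 1 = 1: r = r^2 * 3 mod 31 = 3^2 * 3 = 9*3 = 27
  bit 2 = 0: r = r^2 mod 31 = 27^2 = 16
  bit 3 = 1: r = r^2 * 3 mod 31 = 16^2 * 3 = 8*3 = 24
  bit 4 = 1: r = r^2 * 3 mod 31 = 24^2 * 3 = 18*3 = 23
  -> A = 23
B = 3^6 mod 31  (bits of 6 = 110)
  bit 0 = 1: r = r^2 * 3 mod 31 = 1^2 * 3 = 1*3 = 3
  bit 1 = 1: r = r^2 * 3 mod 31 = 3^2 * 3 = 9*3 = 27
  bit 2 = 0: r = r^2 mod 31 = 27^2 = 16
  -> B = 16
s = B^a = 16^27 mod 31  (bits of 27 = 11011)
  bit 0 = 1: r = r^2 * 16 mod 31 = 1^2 * 16 = 1*16 = 16
  bit 1 = 1: r = r^2 * 16 mod 31 = 16^2 * 16 = 8*16 = 4
  bit 2 = 0: r = r^2 mod 31 = 4^2 = 16
  bit 3 = 1: r = r^2 * 16 mod 31 = 16^2 * 16 = 8*16 = 4
  bit 4 = 1: r = r^2 * 16 mod 31 = 4^2 * 16 = 16*16 = 8
  -> s = B^a = 8

Answer: 8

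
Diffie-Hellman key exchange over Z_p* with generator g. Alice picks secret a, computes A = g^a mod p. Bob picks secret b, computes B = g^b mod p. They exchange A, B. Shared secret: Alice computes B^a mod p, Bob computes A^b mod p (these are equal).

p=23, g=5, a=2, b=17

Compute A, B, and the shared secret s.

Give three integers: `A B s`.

Answer: 2 15 18

Derivation:
A = 5^2 mod 23  (bits of 2 = 10)
  bit 0 = 1: r = r^2 * 5 mod 23 = 1^2 * 5 = 1*5 = 5
  bit 1 = 0: r = r^2 mod 23 = 5^2 = 2
  -> A = 2
B = 5^17 mod 23  (bits of 17 = 10001)
  bit 0 = 1: r = r^2 * 5 mod 23 = 1^2 * 5 = 1*5 = 5
  bit 1 = 0: r = r^2 mod 23 = 5^2 = 2
  bit 2 = 0: r = r^2 mod 23 = 2^2 = 4
  bit 3 = 0: r = r^2 mod 23 = 4^2 = 16
  bit 4 = 1: r = r^2 * 5 mod 23 = 16^2 * 5 = 3*5 = 15
  -> B = 15
s = B^a = 15^2 mod 23  (bits of 2 = 10)
  bit 0 = 1: r = r^2 * 15 mod 23 = 1^2 * 15 = 1*15 = 15
  bit 1 = 0: r = r^2 mod 23 = 15^2 = 18
  -> s = B^a = 18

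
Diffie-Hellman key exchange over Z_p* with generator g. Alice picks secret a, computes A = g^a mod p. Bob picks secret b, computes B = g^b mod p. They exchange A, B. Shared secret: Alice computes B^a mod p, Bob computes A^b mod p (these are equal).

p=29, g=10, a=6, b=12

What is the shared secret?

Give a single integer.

A = 10^6 mod 29  (bits of 6 = 110)
  bit 0 = 1: r = r^2 * 10 mod 29 = 1^2 * 10 = 1*10 = 10
  bit 1 = 1: r = r^2 * 10 mod 29 = 10^2 * 10 = 13*10 = 14
  bit 2 = 0: r = r^2 mod 29 = 14^2 = 22
  -> A = 22
B = 10^12 mod 29  (bits of 12 = 1100)
  bit 0 = 1: r = r^2 * 10 mod 29 = 1^2 * 10 = 1*10 = 10
  bit 1 = 1: r = r^2 * 10 mod 29 = 10^2 * 10 = 13*10 = 14
  bit 2 = 0: r = r^2 mod 29 = 14^2 = 22
  bit 3 = 0: r = r^2 mod 29 = 22^2 = 20
  -> B = 20
s = B^a = 20^6 mod 29  (bits of 6 = 110)
  bit 0 = 1: r = r^2 * 20 mod 29 = 1^2 * 20 = 1*20 = 20
  bit 1 = 1: r = r^2 * 20 mod 29 = 20^2 * 20 = 23*20 = 25
  bit 2 = 0: r = r^2 mod 29 = 25^2 = 16
  -> s = B^a = 16

Answer: 16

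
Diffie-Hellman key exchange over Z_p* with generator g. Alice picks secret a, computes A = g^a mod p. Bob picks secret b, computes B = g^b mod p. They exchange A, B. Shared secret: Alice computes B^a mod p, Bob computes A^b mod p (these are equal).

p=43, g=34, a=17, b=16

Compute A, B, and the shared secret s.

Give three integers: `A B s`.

Answer: 12 13 24

Derivation:
A = 34^17 mod 43  (bits of 17 = 10001)
  bit 0 = 1: r = r^2 * 34 mod 43 = 1^2 * 34 = 1*34 = 34
  bit 1 = 0: r = r^2 mod 43 = 34^2 = 38
  bit 2 = 0: r = r^2 mod 43 = 38^2 = 25
  bit 3 = 0: r = r^2 mod 43 = 25^2 = 23
  bit 4 = 1: r = r^2 * 34 mod 43 = 23^2 * 34 = 13*34 = 12
  -> A = 12
B = 34^16 mod 43  (bits of 16 = 10000)
  bit 0 = 1: r = r^2 * 34 mod 43 = 1^2 * 34 = 1*34 = 34
  bit 1 = 0: r = r^2 mod 43 = 34^2 = 38
  bit 2 = 0: r = r^2 mod 43 = 38^2 = 25
  bit 3 = 0: r = r^2 mod 43 = 25^2 = 23
  bit 4 = 0: r = r^2 mod 43 = 23^2 = 13
  -> B = 13
s = B^a = 13^17 mod 43  (bits of 17 = 10001)
  bit 0 = 1: r = r^2 * 13 mod 43 = 1^2 * 13 = 1*13 = 13
  bit 1 = 0: r = r^2 mod 43 = 13^2 = 40
  bit 2 = 0: r = r^2 mod 43 = 40^2 = 9
  bit 3 = 0: r = r^2 mod 43 = 9^2 = 38
  bit 4 = 1: r = r^2 * 13 mod 43 = 38^2 * 13 = 25*13 = 24
  -> s = B^a = 24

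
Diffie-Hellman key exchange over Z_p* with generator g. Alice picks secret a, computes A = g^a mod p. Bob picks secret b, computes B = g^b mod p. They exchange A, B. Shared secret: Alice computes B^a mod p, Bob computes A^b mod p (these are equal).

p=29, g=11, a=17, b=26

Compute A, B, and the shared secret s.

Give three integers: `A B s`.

Answer: 3 6 13

Derivation:
A = 11^17 mod 29  (bits of 17 = 10001)
  bit 0 = 1: r = r^2 * 11 mod 29 = 1^2 * 11 = 1*11 = 11
  bit 1 = 0: r = r^2 mod 29 = 11^2 = 5
  bit 2 = 0: r = r^2 mod 29 = 5^2 = 25
  bit 3 = 0: r = r^2 mod 29 = 25^2 = 16
  bit 4 = 1: r = r^2 * 11 mod 29 = 16^2 * 11 = 24*11 = 3
  -> A = 3
B = 11^26 mod 29  (bits of 26 = 11010)
  bit 0 = 1: r = r^2 * 11 mod 29 = 1^2 * 11 = 1*11 = 11
  bit 1 = 1: r = r^2 * 11 mod 29 = 11^2 * 11 = 5*11 = 26
  bit 2 = 0: r = r^2 mod 29 = 26^2 = 9
  bit 3 = 1: r = r^2 * 11 mod 29 = 9^2 * 11 = 23*11 = 21
  bit 4 = 0: r = r^2 mod 29 = 21^2 = 6
  -> B = 6
s = B^a = 6^17 mod 29  (bits of 17 = 10001)
  bit 0 = 1: r = r^2 * 6 mod 29 = 1^2 * 6 = 1*6 = 6
  bit 1 = 0: r = r^2 mod 29 = 6^2 = 7
  bit 2 = 0: r = r^2 mod 29 = 7^2 = 20
  bit 3 = 0: r = r^2 mod 29 = 20^2 = 23
  bit 4 = 1: r = r^2 * 6 mod 29 = 23^2 * 6 = 7*6 = 13
  -> s = B^a = 13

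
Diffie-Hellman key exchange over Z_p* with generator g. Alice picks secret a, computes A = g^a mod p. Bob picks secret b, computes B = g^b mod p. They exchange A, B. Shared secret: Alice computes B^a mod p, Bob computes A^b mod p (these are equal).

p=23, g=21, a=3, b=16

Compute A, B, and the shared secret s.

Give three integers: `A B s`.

Answer: 15 9 16

Derivation:
A = 21^3 mod 23  (bits of 3 = 11)
  bit 0 = 1: r = r^2 * 21 mod 23 = 1^2 * 21 = 1*21 = 21
  bit 1 = 1: r = r^2 * 21 mod 23 = 21^2 * 21 = 4*21 = 15
  -> A = 15
B = 21^16 mod 23  (bits of 16 = 10000)
  bit 0 = 1: r = r^2 * 21 mod 23 = 1^2 * 21 = 1*21 = 21
  bit 1 = 0: r = r^2 mod 23 = 21^2 = 4
  bit 2 = 0: r = r^2 mod 23 = 4^2 = 16
  bit 3 = 0: r = r^2 mod 23 = 16^2 = 3
  bit 4 = 0: r = r^2 mod 23 = 3^2 = 9
  -> B = 9
s = B^a = 9^3 mod 23  (bits of 3 = 11)
  bit 0 = 1: r = r^2 * 9 mod 23 = 1^2 * 9 = 1*9 = 9
  bit 1 = 1: r = r^2 * 9 mod 23 = 9^2 * 9 = 12*9 = 16
  -> s = B^a = 16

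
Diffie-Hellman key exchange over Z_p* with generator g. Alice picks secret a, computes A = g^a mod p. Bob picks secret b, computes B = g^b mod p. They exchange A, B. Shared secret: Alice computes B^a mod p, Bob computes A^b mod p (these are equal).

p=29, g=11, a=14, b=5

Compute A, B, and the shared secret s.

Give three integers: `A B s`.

Answer: 28 14 28

Derivation:
A = 11^14 mod 29  (bits of 14 = 1110)
  bit 0 = 1: r = r^2 * 11 mod 29 = 1^2 * 11 = 1*11 = 11
  bit 1 = 1: r = r^2 * 11 mod 29 = 11^2 * 11 = 5*11 = 26
  bit 2 = 1: r = r^2 * 11 mod 29 = 26^2 * 11 = 9*11 = 12
  bit 3 = 0: r = r^2 mod 29 = 12^2 = 28
  -> A = 28
B = 11^5 mod 29  (bits of 5 = 101)
  bit 0 = 1: r = r^2 * 11 mod 29 = 1^2 * 11 = 1*11 = 11
  bit 1 = 0: r = r^2 mod 29 = 11^2 = 5
  bit 2 = 1: r = r^2 * 11 mod 29 = 5^2 * 11 = 25*11 = 14
  -> B = 14
s = B^a = 14^14 mod 29  (bits of 14 = 1110)
  bit 0 = 1: r = r^2 * 14 mod 29 = 1^2 * 14 = 1*14 = 14
  bit 1 = 1: r = r^2 * 14 mod 29 = 14^2 * 14 = 22*14 = 18
  bit 2 = 1: r = r^2 * 14 mod 29 = 18^2 * 14 = 5*14 = 12
  bit 3 = 0: r = r^2 mod 29 = 12^2 = 28
  -> s = B^a = 28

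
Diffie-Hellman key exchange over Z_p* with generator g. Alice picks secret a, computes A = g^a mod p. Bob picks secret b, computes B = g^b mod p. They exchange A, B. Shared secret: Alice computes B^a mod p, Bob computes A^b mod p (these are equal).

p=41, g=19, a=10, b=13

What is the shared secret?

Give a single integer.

A = 19^10 mod 41  (bits of 10 = 1010)
  bit 0 = 1: r = r^2 * 19 mod 41 = 1^2 * 19 = 1*19 = 19
  bit 1 = 0: r = r^2 mod 41 = 19^2 = 33
  bit 2 = 1: r = r^2 * 19 mod 41 = 33^2 * 19 = 23*19 = 27
  bit 3 = 0: r = r^2 mod 41 = 27^2 = 32
  -> A = 32
B = 19^13 mod 41  (bits of 13 = 1101)
  bit 0 = 1: r = r^2 * 19 mod 41 = 1^2 * 19 = 1*19 = 19
  bit 1 = 1: r = r^2 * 19 mod 41 = 19^2 * 19 = 33*19 = 12
  bit 2 = 0: r = r^2 mod 41 = 12^2 = 21
  bit 3 = 1: r = r^2 * 19 mod 41 = 21^2 * 19 = 31*19 = 15
  -> B = 15
s = B^a = 15^10 mod 41  (bits of 10 = 1010)
  bit 0 = 1: r = r^2 * 15 mod 41 = 1^2 * 15 = 1*15 = 15
  bit 1 = 0: r = r^2 mod 41 = 15^2 = 20
  bit 2 = 1: r = r^2 * 15 mod 41 = 20^2 * 15 = 31*15 = 14
  bit 3 = 0: r = r^2 mod 41 = 14^2 = 32
  -> s = B^a = 32

Answer: 32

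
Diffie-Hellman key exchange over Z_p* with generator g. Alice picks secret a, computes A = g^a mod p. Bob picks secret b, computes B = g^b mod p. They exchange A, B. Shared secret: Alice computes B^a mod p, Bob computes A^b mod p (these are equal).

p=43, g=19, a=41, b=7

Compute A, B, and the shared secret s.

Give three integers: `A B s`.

A = 19^41 mod 43  (bits of 41 = 101001)
  bit 0 = 1: r = r^2 * 19 mod 43 = 1^2 * 19 = 1*19 = 19
  bit 1 = 0: r = r^2 mod 43 = 19^2 = 17
  bit 2 = 1: r = r^2 * 19 mod 43 = 17^2 * 19 = 31*19 = 30
  bit 3 = 0: r = r^2 mod 43 = 30^2 = 40
  bit 4 = 0: r = r^2 mod 43 = 40^2 = 9
  bit 5 = 1: r = r^2 * 19 mod 43 = 9^2 * 19 = 38*19 = 34
  -> A = 34
B = 19^7 mod 43  (bits of 7 = 111)
  bit 0 = 1: r = r^2 * 19 mod 43 = 1^2 * 19 = 1*19 = 19
  bit 1 = 1: r = r^2 * 19 mod 43 = 19^2 * 19 = 17*19 = 22
  bit 2 = 1: r = r^2 * 19 mod 43 = 22^2 * 19 = 11*19 = 37
  -> B = 37
s = B^a = 37^41 mod 43  (bits of 41 = 101001)
  bit 0 = 1: r = r^2 * 37 mod 43 = 1^2 * 37 = 1*37 = 37
  bit 1 = 0: r = r^2 mod 43 = 37^2 = 36
  bit 2 = 1: r = r^2 * 37 mod 43 = 36^2 * 37 = 6*37 = 7
  bit 3 = 0: r = r^2 mod 43 = 7^2 = 6
  bit 4 = 0: r = r^2 mod 43 = 6^2 = 36
  bit 5 = 1: r = r^2 * 37 mod 43 = 36^2 * 37 = 6*37 = 7
  -> s = B^a = 7

Answer: 34 37 7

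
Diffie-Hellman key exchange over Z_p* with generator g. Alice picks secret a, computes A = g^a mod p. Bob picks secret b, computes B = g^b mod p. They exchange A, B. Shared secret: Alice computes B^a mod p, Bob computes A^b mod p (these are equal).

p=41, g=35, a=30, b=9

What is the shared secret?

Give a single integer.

Answer: 9

Derivation:
A = 35^30 mod 41  (bits of 30 = 11110)
  bit 0 = 1: r = r^2 * 35 mod 41 = 1^2 * 35 = 1*35 = 35
  bit 1 = 1: r = r^2 * 35 mod 41 = 35^2 * 35 = 36*35 = 30
  bit 2 = 1: r = r^2 * 35 mod 41 = 30^2 * 35 = 39*35 = 12
  bit 3 = 1: r = r^2 * 35 mod 41 = 12^2 * 35 = 21*35 = 38
  bit 4 = 0: r = r^2 mod 41 = 38^2 = 9
  -> A = 9
B = 35^9 mod 41  (bits of 9 = 1001)
  bit 0 = 1: r = r^2 * 35 mod 41 = 1^2 * 35 = 1*35 = 35
  bit 1 = 0: r = r^2 mod 41 = 35^2 = 36
  bit 2 = 0: r = r^2 mod 41 = 36^2 = 25
  bit 3 = 1: r = r^2 * 35 mod 41 = 25^2 * 35 = 10*35 = 22
  -> B = 22
s = B^a = 22^30 mod 41  (bits of 30 = 11110)
  bit 0 = 1: r = r^2 * 22 mod 41 = 1^2 * 22 = 1*22 = 22
  bit 1 = 1: r = r^2 * 22 mod 41 = 22^2 * 22 = 33*22 = 29
  bit 2 = 1: r = r^2 * 22 mod 41 = 29^2 * 22 = 21*22 = 11
  bit 3 = 1: r = r^2 * 22 mod 41 = 11^2 * 22 = 39*22 = 38
  bit 4 = 0: r = r^2 mod 41 = 38^2 = 9
  -> s = B^a = 9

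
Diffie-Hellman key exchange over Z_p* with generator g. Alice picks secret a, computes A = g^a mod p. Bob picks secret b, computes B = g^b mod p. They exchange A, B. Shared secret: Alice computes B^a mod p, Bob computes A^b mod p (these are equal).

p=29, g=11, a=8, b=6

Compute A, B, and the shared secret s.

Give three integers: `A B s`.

A = 11^8 mod 29  (bits of 8 = 1000)
  bit 0 = 1: r = r^2 * 11 mod 29 = 1^2 * 11 = 1*11 = 11
  bit 1 = 0: r = r^2 mod 29 = 11^2 = 5
  bit 2 = 0: r = r^2 mod 29 = 5^2 = 25
  bit 3 = 0: r = r^2 mod 29 = 25^2 = 16
  -> A = 16
B = 11^6 mod 29  (bits of 6 = 110)
  bit 0 = 1: r = r^2 * 11 mod 29 = 1^2 * 11 = 1*11 = 11
  bit 1 = 1: r = r^2 * 11 mod 29 = 11^2 * 11 = 5*11 = 26
  bit 2 = 0: r = r^2 mod 29 = 26^2 = 9
  -> B = 9
s = B^a = 9^8 mod 29  (bits of 8 = 1000)
  bit 0 = 1: r = r^2 * 9 mod 29 = 1^2 * 9 = 1*9 = 9
  bit 1 = 0: r = r^2 mod 29 = 9^2 = 23
  bit 2 = 0: r = r^2 mod 29 = 23^2 = 7
  bit 3 = 0: r = r^2 mod 29 = 7^2 = 20
  -> s = B^a = 20

Answer: 16 9 20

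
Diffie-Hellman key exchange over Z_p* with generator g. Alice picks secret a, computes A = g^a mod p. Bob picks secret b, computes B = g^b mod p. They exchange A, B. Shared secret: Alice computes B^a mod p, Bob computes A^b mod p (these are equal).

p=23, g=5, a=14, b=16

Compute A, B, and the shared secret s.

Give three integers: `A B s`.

Answer: 13 3 4

Derivation:
A = 5^14 mod 23  (bits of 14 = 1110)
  bit 0 = 1: r = r^2 * 5 mod 23 = 1^2 * 5 = 1*5 = 5
  bit 1 = 1: r = r^2 * 5 mod 23 = 5^2 * 5 = 2*5 = 10
  bit 2 = 1: r = r^2 * 5 mod 23 = 10^2 * 5 = 8*5 = 17
  bit 3 = 0: r = r^2 mod 23 = 17^2 = 13
  -> A = 13
B = 5^16 mod 23  (bits of 16 = 10000)
  bit 0 = 1: r = r^2 * 5 mod 23 = 1^2 * 5 = 1*5 = 5
  bit 1 = 0: r = r^2 mod 23 = 5^2 = 2
  bit 2 = 0: r = r^2 mod 23 = 2^2 = 4
  bit 3 = 0: r = r^2 mod 23 = 4^2 = 16
  bit 4 = 0: r = r^2 mod 23 = 16^2 = 3
  -> B = 3
s = B^a = 3^14 mod 23  (bits of 14 = 1110)
  bit 0 = 1: r = r^2 * 3 mod 23 = 1^2 * 3 = 1*3 = 3
  bit 1 = 1: r = r^2 * 3 mod 23 = 3^2 * 3 = 9*3 = 4
  bit 2 = 1: r = r^2 * 3 mod 23 = 4^2 * 3 = 16*3 = 2
  bit 3 = 0: r = r^2 mod 23 = 2^2 = 4
  -> s = B^a = 4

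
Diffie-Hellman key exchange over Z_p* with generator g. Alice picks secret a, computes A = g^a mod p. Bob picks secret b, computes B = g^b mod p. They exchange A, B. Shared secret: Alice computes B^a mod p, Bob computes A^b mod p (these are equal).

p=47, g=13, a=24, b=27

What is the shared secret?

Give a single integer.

Answer: 32

Derivation:
A = 13^24 mod 47  (bits of 24 = 11000)
  bit 0 = 1: r = r^2 * 13 mod 47 = 1^2 * 13 = 1*13 = 13
  bit 1 = 1: r = r^2 * 13 mod 47 = 13^2 * 13 = 28*13 = 35
  bit 2 = 0: r = r^2 mod 47 = 35^2 = 3
  bit 3 = 0: r = r^2 mod 47 = 3^2 = 9
  bit 4 = 0: r = r^2 mod 47 = 9^2 = 34
  -> A = 34
B = 13^27 mod 47  (bits of 27 = 11011)
  bit 0 = 1: r = r^2 * 13 mod 47 = 1^2 * 13 = 1*13 = 13
  bit 1 = 1: r = r^2 * 13 mod 47 = 13^2 * 13 = 28*13 = 35
  bit 2 = 0: r = r^2 mod 47 = 35^2 = 3
  bit 3 = 1: r = r^2 * 13 mod 47 = 3^2 * 13 = 9*13 = 23
  bit 4 = 1: r = r^2 * 13 mod 47 = 23^2 * 13 = 12*13 = 15
  -> B = 15
s = B^a = 15^24 mod 47  (bits of 24 = 11000)
  bit 0 = 1: r = r^2 * 15 mod 47 = 1^2 * 15 = 1*15 = 15
  bit 1 = 1: r = r^2 * 15 mod 47 = 15^2 * 15 = 37*15 = 38
  bit 2 = 0: r = r^2 mod 47 = 38^2 = 34
  bit 3 = 0: r = r^2 mod 47 = 34^2 = 28
  bit 4 = 0: r = r^2 mod 47 = 28^2 = 32
  -> s = B^a = 32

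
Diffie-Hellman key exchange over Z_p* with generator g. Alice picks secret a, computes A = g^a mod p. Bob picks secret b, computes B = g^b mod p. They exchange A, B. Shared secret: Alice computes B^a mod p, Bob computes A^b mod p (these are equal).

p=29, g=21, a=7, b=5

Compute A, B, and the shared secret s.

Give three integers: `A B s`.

Answer: 12 2 12

Derivation:
A = 21^7 mod 29  (bits of 7 = 111)
  bit 0 = 1: r = r^2 * 21 mod 29 = 1^2 * 21 = 1*21 = 21
  bit 1 = 1: r = r^2 * 21 mod 29 = 21^2 * 21 = 6*21 = 10
  bit 2 = 1: r = r^2 * 21 mod 29 = 10^2 * 21 = 13*21 = 12
  -> A = 12
B = 21^5 mod 29  (bits of 5 = 101)
  bit 0 = 1: r = r^2 * 21 mod 29 = 1^2 * 21 = 1*21 = 21
  bit 1 = 0: r = r^2 mod 29 = 21^2 = 6
  bit 2 = 1: r = r^2 * 21 mod 29 = 6^2 * 21 = 7*21 = 2
  -> B = 2
s = B^a = 2^7 mod 29  (bits of 7 = 111)
  bit 0 = 1: r = r^2 * 2 mod 29 = 1^2 * 2 = 1*2 = 2
  bit 1 = 1: r = r^2 * 2 mod 29 = 2^2 * 2 = 4*2 = 8
  bit 2 = 1: r = r^2 * 2 mod 29 = 8^2 * 2 = 6*2 = 12
  -> s = B^a = 12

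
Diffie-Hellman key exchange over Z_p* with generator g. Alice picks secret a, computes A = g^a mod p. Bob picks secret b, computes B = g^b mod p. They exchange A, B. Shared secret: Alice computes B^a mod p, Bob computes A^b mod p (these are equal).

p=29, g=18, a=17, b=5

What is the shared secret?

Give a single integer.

A = 18^17 mod 29  (bits of 17 = 10001)
  bit 0 = 1: r = r^2 * 18 mod 29 = 1^2 * 18 = 1*18 = 18
  bit 1 = 0: r = r^2 mod 29 = 18^2 = 5
  bit 2 = 0: r = r^2 mod 29 = 5^2 = 25
  bit 3 = 0: r = r^2 mod 29 = 25^2 = 16
  bit 4 = 1: r = r^2 * 18 mod 29 = 16^2 * 18 = 24*18 = 26
  -> A = 26
B = 18^5 mod 29  (bits of 5 = 101)
  bit 0 = 1: r = r^2 * 18 mod 29 = 1^2 * 18 = 1*18 = 18
  bit 1 = 0: r = r^2 mod 29 = 18^2 = 5
  bit 2 = 1: r = r^2 * 18 mod 29 = 5^2 * 18 = 25*18 = 15
  -> B = 15
s = B^a = 15^17 mod 29  (bits of 17 = 10001)
  bit 0 = 1: r = r^2 * 15 mod 29 = 1^2 * 15 = 1*15 = 15
  bit 1 = 0: r = r^2 mod 29 = 15^2 = 22
  bit 2 = 0: r = r^2 mod 29 = 22^2 = 20
  bit 3 = 0: r = r^2 mod 29 = 20^2 = 23
  bit 4 = 1: r = r^2 * 15 mod 29 = 23^2 * 15 = 7*15 = 18
  -> s = B^a = 18

Answer: 18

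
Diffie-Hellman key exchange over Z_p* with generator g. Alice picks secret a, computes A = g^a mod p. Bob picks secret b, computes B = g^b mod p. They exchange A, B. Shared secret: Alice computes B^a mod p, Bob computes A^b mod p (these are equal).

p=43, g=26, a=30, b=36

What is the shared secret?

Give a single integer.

A = 26^30 mod 43  (bits of 30 = 11110)
  bit 0 = 1: r = r^2 * 26 mod 43 = 1^2 * 26 = 1*26 = 26
  bit 1 = 1: r = r^2 * 26 mod 43 = 26^2 * 26 = 31*26 = 32
  bit 2 = 1: r = r^2 * 26 mod 43 = 32^2 * 26 = 35*26 = 7
  bit 3 = 1: r = r^2 * 26 mod 43 = 7^2 * 26 = 6*26 = 27
  bit 4 = 0: r = r^2 mod 43 = 27^2 = 41
  -> A = 41
B = 26^36 mod 43  (bits of 36 = 100100)
  bit 0 = 1: r = r^2 * 26 mod 43 = 1^2 * 26 = 1*26 = 26
  bit 1 = 0: r = r^2 mod 43 = 26^2 = 31
  bit 2 = 0: r = r^2 mod 43 = 31^2 = 15
  bit 3 = 1: r = r^2 * 26 mod 43 = 15^2 * 26 = 10*26 = 2
  bit 4 = 0: r = r^2 mod 43 = 2^2 = 4
  bit 5 = 0: r = r^2 mod 43 = 4^2 = 16
  -> B = 16
s = B^a = 16^30 mod 43  (bits of 30 = 11110)
  bit 0 = 1: r = r^2 * 16 mod 43 = 1^2 * 16 = 1*16 = 16
  bit 1 = 1: r = r^2 * 16 mod 43 = 16^2 * 16 = 41*16 = 11
  bit 2 = 1: r = r^2 * 16 mod 43 = 11^2 * 16 = 35*16 = 1
  bit 3 = 1: r = r^2 * 16 mod 43 = 1^2 * 16 = 1*16 = 16
  bit 4 = 0: r = r^2 mod 43 = 16^2 = 41
  -> s = B^a = 41

Answer: 41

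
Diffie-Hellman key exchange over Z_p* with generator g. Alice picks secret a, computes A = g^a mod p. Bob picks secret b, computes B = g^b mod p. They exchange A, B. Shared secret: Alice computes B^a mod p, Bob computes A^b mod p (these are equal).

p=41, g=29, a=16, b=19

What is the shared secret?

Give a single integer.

A = 29^16 mod 41  (bits of 16 = 10000)
  bit 0 = 1: r = r^2 * 29 mod 41 = 1^2 * 29 = 1*29 = 29
  bit 1 = 0: r = r^2 mod 41 = 29^2 = 21
  bit 2 = 0: r = r^2 mod 41 = 21^2 = 31
  bit 3 = 0: r = r^2 mod 41 = 31^2 = 18
  bit 4 = 0: r = r^2 mod 41 = 18^2 = 37
  -> A = 37
B = 29^19 mod 41  (bits of 19 = 10011)
  bit 0 = 1: r = r^2 * 29 mod 41 = 1^2 * 29 = 1*29 = 29
  bit 1 = 0: r = r^2 mod 41 = 29^2 = 21
  bit 2 = 0: r = r^2 mod 41 = 21^2 = 31
  bit 3 = 1: r = r^2 * 29 mod 41 = 31^2 * 29 = 18*29 = 30
  bit 4 = 1: r = r^2 * 29 mod 41 = 30^2 * 29 = 39*29 = 24
  -> B = 24
s = B^a = 24^16 mod 41  (bits of 16 = 10000)
  bit 0 = 1: r = r^2 * 24 mod 41 = 1^2 * 24 = 1*24 = 24
  bit 1 = 0: r = r^2 mod 41 = 24^2 = 2
  bit 2 = 0: r = r^2 mod 41 = 2^2 = 4
  bit 3 = 0: r = r^2 mod 41 = 4^2 = 16
  bit 4 = 0: r = r^2 mod 41 = 16^2 = 10
  -> s = B^a = 10

Answer: 10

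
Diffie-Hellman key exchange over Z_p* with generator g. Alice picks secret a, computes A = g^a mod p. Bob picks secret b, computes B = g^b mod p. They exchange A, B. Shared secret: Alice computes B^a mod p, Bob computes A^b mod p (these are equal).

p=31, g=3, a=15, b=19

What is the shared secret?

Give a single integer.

A = 3^15 mod 31  (bits of 15 = 1111)
  bit 0 = 1: r = r^2 * 3 mod 31 = 1^2 * 3 = 1*3 = 3
  bit 1 = 1: r = r^2 * 3 mod 31 = 3^2 * 3 = 9*3 = 27
  bit 2 = 1: r = r^2 * 3 mod 31 = 27^2 * 3 = 16*3 = 17
  bit 3 = 1: r = r^2 * 3 mod 31 = 17^2 * 3 = 10*3 = 30
  -> A = 30
B = 3^19 mod 31  (bits of 19 = 10011)
  bit 0 = 1: r = r^2 * 3 mod 31 = 1^2 * 3 = 1*3 = 3
  bit 1 = 0: r = r^2 mod 31 = 3^2 = 9
  bit 2 = 0: r = r^2 mod 31 = 9^2 = 19
  bit 3 = 1: r = r^2 * 3 mod 31 = 19^2 * 3 = 20*3 = 29
  bit 4 = 1: r = r^2 * 3 mod 31 = 29^2 * 3 = 4*3 = 12
  -> B = 12
s = B^a = 12^15 mod 31  (bits of 15 = 1111)
  bit 0 = 1: r = r^2 * 12 mod 31 = 1^2 * 12 = 1*12 = 12
  bit 1 = 1: r = r^2 * 12 mod 31 = 12^2 * 12 = 20*12 = 23
  bit 2 = 1: r = r^2 * 12 mod 31 = 23^2 * 12 = 2*12 = 24
  bit 3 = 1: r = r^2 * 12 mod 31 = 24^2 * 12 = 18*12 = 30
  -> s = B^a = 30

Answer: 30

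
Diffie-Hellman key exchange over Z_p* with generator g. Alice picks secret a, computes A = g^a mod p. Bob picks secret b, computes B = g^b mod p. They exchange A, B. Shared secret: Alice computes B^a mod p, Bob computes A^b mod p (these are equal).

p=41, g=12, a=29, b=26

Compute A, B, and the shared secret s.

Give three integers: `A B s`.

A = 12^29 mod 41  (bits of 29 = 11101)
  bit 0 = 1: r = r^2 * 12 mod 41 = 1^2 * 12 = 1*12 = 12
  bit 1 = 1: r = r^2 * 12 mod 41 = 12^2 * 12 = 21*12 = 6
  bit 2 = 1: r = r^2 * 12 mod 41 = 6^2 * 12 = 36*12 = 22
  bit 3 = 0: r = r^2 mod 41 = 22^2 = 33
  bit 4 = 1: r = r^2 * 12 mod 41 = 33^2 * 12 = 23*12 = 30
  -> A = 30
B = 12^26 mod 41  (bits of 26 = 11010)
  bit 0 = 1: r = r^2 * 12 mod 41 = 1^2 * 12 = 1*12 = 12
  bit 1 = 1: r = r^2 * 12 mod 41 = 12^2 * 12 = 21*12 = 6
  bit 2 = 0: r = r^2 mod 41 = 6^2 = 36
  bit 3 = 1: r = r^2 * 12 mod 41 = 36^2 * 12 = 25*12 = 13
  bit 4 = 0: r = r^2 mod 41 = 13^2 = 5
  -> B = 5
s = B^a = 5^29 mod 41  (bits of 29 = 11101)
  bit 0 = 1: r = r^2 * 5 mod 41 = 1^2 * 5 = 1*5 = 5
  bit 1 = 1: r = r^2 * 5 mod 41 = 5^2 * 5 = 25*5 = 2
  bit 2 = 1: r = r^2 * 5 mod 41 = 2^2 * 5 = 4*5 = 20
  bit 3 = 0: r = r^2 mod 41 = 20^2 = 31
  bit 4 = 1: r = r^2 * 5 mod 41 = 31^2 * 5 = 18*5 = 8
  -> s = B^a = 8

Answer: 30 5 8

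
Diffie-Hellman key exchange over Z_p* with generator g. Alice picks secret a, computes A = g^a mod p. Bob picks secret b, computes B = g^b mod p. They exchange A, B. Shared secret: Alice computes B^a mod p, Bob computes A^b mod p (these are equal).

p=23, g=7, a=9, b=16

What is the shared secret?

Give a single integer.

Answer: 16

Derivation:
A = 7^9 mod 23  (bits of 9 = 1001)
  bit 0 = 1: r = r^2 * 7 mod 23 = 1^2 * 7 = 1*7 = 7
  bit 1 = 0: r = r^2 mod 23 = 7^2 = 3
  bit 2 = 0: r = r^2 mod 23 = 3^2 = 9
  bit 3 = 1: r = r^2 * 7 mod 23 = 9^2 * 7 = 12*7 = 15
  -> A = 15
B = 7^16 mod 23  (bits of 16 = 10000)
  bit 0 = 1: r = r^2 * 7 mod 23 = 1^2 * 7 = 1*7 = 7
  bit 1 = 0: r = r^2 mod 23 = 7^2 = 3
  bit 2 = 0: r = r^2 mod 23 = 3^2 = 9
  bit 3 = 0: r = r^2 mod 23 = 9^2 = 12
  bit 4 = 0: r = r^2 mod 23 = 12^2 = 6
  -> B = 6
s = B^a = 6^9 mod 23  (bits of 9 = 1001)
  bit 0 = 1: r = r^2 * 6 mod 23 = 1^2 * 6 = 1*6 = 6
  bit 1 = 0: r = r^2 mod 23 = 6^2 = 13
  bit 2 = 0: r = r^2 mod 23 = 13^2 = 8
  bit 3 = 1: r = r^2 * 6 mod 23 = 8^2 * 6 = 18*6 = 16
  -> s = B^a = 16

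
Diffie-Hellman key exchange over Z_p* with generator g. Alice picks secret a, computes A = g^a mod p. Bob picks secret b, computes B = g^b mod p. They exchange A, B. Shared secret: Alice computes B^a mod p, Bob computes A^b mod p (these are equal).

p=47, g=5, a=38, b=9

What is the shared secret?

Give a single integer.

Answer: 3

Derivation:
A = 5^38 mod 47  (bits of 38 = 100110)
  bit 0 = 1: r = r^2 * 5 mod 47 = 1^2 * 5 = 1*5 = 5
  bit 1 = 0: r = r^2 mod 47 = 5^2 = 25
  bit 2 = 0: r = r^2 mod 47 = 25^2 = 14
  bit 3 = 1: r = r^2 * 5 mod 47 = 14^2 * 5 = 8*5 = 40
  bit 4 = 1: r = r^2 * 5 mod 47 = 40^2 * 5 = 2*5 = 10
  bit 5 = 0: r = r^2 mod 47 = 10^2 = 6
  -> A = 6
B = 5^9 mod 47  (bits of 9 = 1001)
  bit 0 = 1: r = r^2 * 5 mod 47 = 1^2 * 5 = 1*5 = 5
  bit 1 = 0: r = r^2 mod 47 = 5^2 = 25
  bit 2 = 0: r = r^2 mod 47 = 25^2 = 14
  bit 3 = 1: r = r^2 * 5 mod 47 = 14^2 * 5 = 8*5 = 40
  -> B = 40
s = B^a = 40^38 mod 47  (bits of 38 = 100110)
  bit 0 = 1: r = r^2 * 40 mod 47 = 1^2 * 40 = 1*40 = 40
  bit 1 = 0: r = r^2 mod 47 = 40^2 = 2
  bit 2 = 0: r = r^2 mod 47 = 2^2 = 4
  bit 3 = 1: r = r^2 * 40 mod 47 = 4^2 * 40 = 16*40 = 29
  bit 4 = 1: r = r^2 * 40 mod 47 = 29^2 * 40 = 42*40 = 35
  bit 5 = 0: r = r^2 mod 47 = 35^2 = 3
  -> s = B^a = 3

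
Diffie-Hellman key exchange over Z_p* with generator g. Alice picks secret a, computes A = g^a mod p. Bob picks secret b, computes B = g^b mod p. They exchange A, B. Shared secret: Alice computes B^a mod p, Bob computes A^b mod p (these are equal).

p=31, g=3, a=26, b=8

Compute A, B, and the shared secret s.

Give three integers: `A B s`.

Answer: 18 20 7

Derivation:
A = 3^26 mod 31  (bits of 26 = 11010)
  bit 0 = 1: r = r^2 * 3 mod 31 = 1^2 * 3 = 1*3 = 3
  bit 1 = 1: r = r^2 * 3 mod 31 = 3^2 * 3 = 9*3 = 27
  bit 2 = 0: r = r^2 mod 31 = 27^2 = 16
  bit 3 = 1: r = r^2 * 3 mod 31 = 16^2 * 3 = 8*3 = 24
  bit 4 = 0: r = r^2 mod 31 = 24^2 = 18
  -> A = 18
B = 3^8 mod 31  (bits of 8 = 1000)
  bit 0 = 1: r = r^2 * 3 mod 31 = 1^2 * 3 = 1*3 = 3
  bit 1 = 0: r = r^2 mod 31 = 3^2 = 9
  bit 2 = 0: r = r^2 mod 31 = 9^2 = 19
  bit 3 = 0: r = r^2 mod 31 = 19^2 = 20
  -> B = 20
s = B^a = 20^26 mod 31  (bits of 26 = 11010)
  bit 0 = 1: r = r^2 * 20 mod 31 = 1^2 * 20 = 1*20 = 20
  bit 1 = 1: r = r^2 * 20 mod 31 = 20^2 * 20 = 28*20 = 2
  bit 2 = 0: r = r^2 mod 31 = 2^2 = 4
  bit 3 = 1: r = r^2 * 20 mod 31 = 4^2 * 20 = 16*20 = 10
  bit 4 = 0: r = r^2 mod 31 = 10^2 = 7
  -> s = B^a = 7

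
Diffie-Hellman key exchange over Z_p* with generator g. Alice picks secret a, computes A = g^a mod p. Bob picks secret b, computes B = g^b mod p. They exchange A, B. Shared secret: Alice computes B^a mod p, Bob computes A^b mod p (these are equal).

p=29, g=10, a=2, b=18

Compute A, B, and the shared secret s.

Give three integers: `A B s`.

Answer: 13 5 25

Derivation:
A = 10^2 mod 29  (bits of 2 = 10)
  bit 0 = 1: r = r^2 * 10 mod 29 = 1^2 * 10 = 1*10 = 10
  bit 1 = 0: r = r^2 mod 29 = 10^2 = 13
  -> A = 13
B = 10^18 mod 29  (bits of 18 = 10010)
  bit 0 = 1: r = r^2 * 10 mod 29 = 1^2 * 10 = 1*10 = 10
  bit 1 = 0: r = r^2 mod 29 = 10^2 = 13
  bit 2 = 0: r = r^2 mod 29 = 13^2 = 24
  bit 3 = 1: r = r^2 * 10 mod 29 = 24^2 * 10 = 25*10 = 18
  bit 4 = 0: r = r^2 mod 29 = 18^2 = 5
  -> B = 5
s = B^a = 5^2 mod 29  (bits of 2 = 10)
  bit 0 = 1: r = r^2 * 5 mod 29 = 1^2 * 5 = 1*5 = 5
  bit 1 = 0: r = r^2 mod 29 = 5^2 = 25
  -> s = B^a = 25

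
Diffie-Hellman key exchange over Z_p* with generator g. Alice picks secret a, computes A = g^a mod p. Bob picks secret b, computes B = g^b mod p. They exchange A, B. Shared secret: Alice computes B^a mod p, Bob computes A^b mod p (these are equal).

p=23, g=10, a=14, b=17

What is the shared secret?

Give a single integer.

Answer: 9

Derivation:
A = 10^14 mod 23  (bits of 14 = 1110)
  bit 0 = 1: r = r^2 * 10 mod 23 = 1^2 * 10 = 1*10 = 10
  bit 1 = 1: r = r^2 * 10 mod 23 = 10^2 * 10 = 8*10 = 11
  bit 2 = 1: r = r^2 * 10 mod 23 = 11^2 * 10 = 6*10 = 14
  bit 3 = 0: r = r^2 mod 23 = 14^2 = 12
  -> A = 12
B = 10^17 mod 23  (bits of 17 = 10001)
  bit 0 = 1: r = r^2 * 10 mod 23 = 1^2 * 10 = 1*10 = 10
  bit 1 = 0: r = r^2 mod 23 = 10^2 = 8
  bit 2 = 0: r = r^2 mod 23 = 8^2 = 18
  bit 3 = 0: r = r^2 mod 23 = 18^2 = 2
  bit 4 = 1: r = r^2 * 10 mod 23 = 2^2 * 10 = 4*10 = 17
  -> B = 17
s = B^a = 17^14 mod 23  (bits of 14 = 1110)
  bit 0 = 1: r = r^2 * 17 mod 23 = 1^2 * 17 = 1*17 = 17
  bit 1 = 1: r = r^2 * 17 mod 23 = 17^2 * 17 = 13*17 = 14
  bit 2 = 1: r = r^2 * 17 mod 23 = 14^2 * 17 = 12*17 = 20
  bit 3 = 0: r = r^2 mod 23 = 20^2 = 9
  -> s = B^a = 9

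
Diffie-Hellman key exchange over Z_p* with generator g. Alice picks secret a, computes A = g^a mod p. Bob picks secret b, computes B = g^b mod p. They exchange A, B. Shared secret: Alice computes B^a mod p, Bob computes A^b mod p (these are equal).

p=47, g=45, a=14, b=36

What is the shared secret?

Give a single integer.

A = 45^14 mod 47  (bits of 14 = 1110)
  bit 0 = 1: r = r^2 * 45 mod 47 = 1^2 * 45 = 1*45 = 45
  bit 1 = 1: r = r^2 * 45 mod 47 = 45^2 * 45 = 4*45 = 39
  bit 2 = 1: r = r^2 * 45 mod 47 = 39^2 * 45 = 17*45 = 13
  bit 3 = 0: r = r^2 mod 47 = 13^2 = 28
  -> A = 28
B = 45^36 mod 47  (bits of 36 = 100100)
  bit 0 = 1: r = r^2 * 45 mod 47 = 1^2 * 45 = 1*45 = 45
  bit 1 = 0: r = r^2 mod 47 = 45^2 = 4
  bit 2 = 0: r = r^2 mod 47 = 4^2 = 16
  bit 3 = 1: r = r^2 * 45 mod 47 = 16^2 * 45 = 21*45 = 5
  bit 4 = 0: r = r^2 mod 47 = 5^2 = 25
  bit 5 = 0: r = r^2 mod 47 = 25^2 = 14
  -> B = 14
s = B^a = 14^14 mod 47  (bits of 14 = 1110)
  bit 0 = 1: r = r^2 * 14 mod 47 = 1^2 * 14 = 1*14 = 14
  bit 1 = 1: r = r^2 * 14 mod 47 = 14^2 * 14 = 8*14 = 18
  bit 2 = 1: r = r^2 * 14 mod 47 = 18^2 * 14 = 42*14 = 24
  bit 3 = 0: r = r^2 mod 47 = 24^2 = 12
  -> s = B^a = 12

Answer: 12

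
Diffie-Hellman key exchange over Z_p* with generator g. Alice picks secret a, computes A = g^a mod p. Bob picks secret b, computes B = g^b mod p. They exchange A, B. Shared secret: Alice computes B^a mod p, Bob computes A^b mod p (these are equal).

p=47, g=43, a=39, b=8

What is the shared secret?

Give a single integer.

A = 43^39 mod 47  (bits of 39 = 100111)
  bit 0 = 1: r = r^2 * 43 mod 47 = 1^2 * 43 = 1*43 = 43
  bit 1 = 0: r = r^2 mod 47 = 43^2 = 16
  bit 2 = 0: r = r^2 mod 47 = 16^2 = 21
  bit 3 = 1: r = r^2 * 43 mod 47 = 21^2 * 43 = 18*43 = 22
  bit 4 = 1: r = r^2 * 43 mod 47 = 22^2 * 43 = 14*43 = 38
  bit 5 = 1: r = r^2 * 43 mod 47 = 38^2 * 43 = 34*43 = 5
  -> A = 5
B = 43^8 mod 47  (bits of 8 = 1000)
  bit 0 = 1: r = r^2 * 43 mod 47 = 1^2 * 43 = 1*43 = 43
  bit 1 = 0: r = r^2 mod 47 = 43^2 = 16
  bit 2 = 0: r = r^2 mod 47 = 16^2 = 21
  bit 3 = 0: r = r^2 mod 47 = 21^2 = 18
  -> B = 18
s = B^a = 18^39 mod 47  (bits of 39 = 100111)
  bit 0 = 1: r = r^2 * 18 mod 47 = 1^2 * 18 = 1*18 = 18
  bit 1 = 0: r = r^2 mod 47 = 18^2 = 42
  bit 2 = 0: r = r^2 mod 47 = 42^2 = 25
  bit 3 = 1: r = r^2 * 18 mod 47 = 25^2 * 18 = 14*18 = 17
  bit 4 = 1: r = r^2 * 18 mod 47 = 17^2 * 18 = 7*18 = 32
  bit 5 = 1: r = r^2 * 18 mod 47 = 32^2 * 18 = 37*18 = 8
  -> s = B^a = 8

Answer: 8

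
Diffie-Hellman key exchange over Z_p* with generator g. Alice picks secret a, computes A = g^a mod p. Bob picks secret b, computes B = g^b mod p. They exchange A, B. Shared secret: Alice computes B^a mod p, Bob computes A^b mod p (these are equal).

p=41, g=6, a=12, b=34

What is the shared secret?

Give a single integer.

A = 6^12 mod 41  (bits of 12 = 1100)
  bit 0 = 1: r = r^2 * 6 mod 41 = 1^2 * 6 = 1*6 = 6
  bit 1 = 1: r = r^2 * 6 mod 41 = 6^2 * 6 = 36*6 = 11
  bit 2 = 0: r = r^2 mod 41 = 11^2 = 39
  bit 3 = 0: r = r^2 mod 41 = 39^2 = 4
  -> A = 4
B = 6^34 mod 41  (bits of 34 = 100010)
  bit 0 = 1: r = r^2 * 6 mod 41 = 1^2 * 6 = 1*6 = 6
  bit 1 = 0: r = r^2 mod 41 = 6^2 = 36
  bit 2 = 0: r = r^2 mod 41 = 36^2 = 25
  bit 3 = 0: r = r^2 mod 41 = 25^2 = 10
  bit 4 = 1: r = r^2 * 6 mod 41 = 10^2 * 6 = 18*6 = 26
  bit 5 = 0: r = r^2 mod 41 = 26^2 = 20
  -> B = 20
s = B^a = 20^12 mod 41  (bits of 12 = 1100)
  bit 0 = 1: r = r^2 * 20 mod 41 = 1^2 * 20 = 1*20 = 20
  bit 1 = 1: r = r^2 * 20 mod 41 = 20^2 * 20 = 31*20 = 5
  bit 2 = 0: r = r^2 mod 41 = 5^2 = 25
  bit 3 = 0: r = r^2 mod 41 = 25^2 = 10
  -> s = B^a = 10

Answer: 10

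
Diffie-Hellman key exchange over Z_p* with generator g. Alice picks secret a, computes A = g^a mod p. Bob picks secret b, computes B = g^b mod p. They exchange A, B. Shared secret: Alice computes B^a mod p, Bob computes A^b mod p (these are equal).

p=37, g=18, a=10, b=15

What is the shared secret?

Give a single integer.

Answer: 11

Derivation:
A = 18^10 mod 37  (bits of 10 = 1010)
  bit 0 = 1: r = r^2 * 18 mod 37 = 1^2 * 18 = 1*18 = 18
  bit 1 = 0: r = r^2 mod 37 = 18^2 = 28
  bit 2 = 1: r = r^2 * 18 mod 37 = 28^2 * 18 = 7*18 = 15
  bit 3 = 0: r = r^2 mod 37 = 15^2 = 3
  -> A = 3
B = 18^15 mod 37  (bits of 15 = 1111)
  bit 0 = 1: r = r^2 * 18 mod 37 = 1^2 * 18 = 1*18 = 18
  bit 1 = 1: r = r^2 * 18 mod 37 = 18^2 * 18 = 28*18 = 23
  bit 2 = 1: r = r^2 * 18 mod 37 = 23^2 * 18 = 11*18 = 13
  bit 3 = 1: r = r^2 * 18 mod 37 = 13^2 * 18 = 21*18 = 8
  -> B = 8
s = B^a = 8^10 mod 37  (bits of 10 = 1010)
  bit 0 = 1: r = r^2 * 8 mod 37 = 1^2 * 8 = 1*8 = 8
  bit 1 = 0: r = r^2 mod 37 = 8^2 = 27
  bit 2 = 1: r = r^2 * 8 mod 37 = 27^2 * 8 = 26*8 = 23
  bit 3 = 0: r = r^2 mod 37 = 23^2 = 11
  -> s = B^a = 11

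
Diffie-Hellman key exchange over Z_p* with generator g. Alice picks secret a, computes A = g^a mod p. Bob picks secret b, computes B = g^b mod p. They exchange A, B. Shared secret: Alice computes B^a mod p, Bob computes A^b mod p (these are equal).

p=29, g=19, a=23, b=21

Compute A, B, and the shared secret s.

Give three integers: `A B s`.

A = 19^23 mod 29  (bits of 23 = 10111)
  bit 0 = 1: r = r^2 * 19 mod 29 = 1^2 * 19 = 1*19 = 19
  bit 1 = 0: r = r^2 mod 29 = 19^2 = 13
  bit 2 = 1: r = r^2 * 19 mod 29 = 13^2 * 19 = 24*19 = 21
  bit 3 = 1: r = r^2 * 19 mod 29 = 21^2 * 19 = 6*19 = 27
  bit 4 = 1: r = r^2 * 19 mod 29 = 27^2 * 19 = 4*19 = 18
  -> A = 18
B = 19^21 mod 29  (bits of 21 = 10101)
  bit 0 = 1: r = r^2 * 19 mod 29 = 1^2 * 19 = 1*19 = 19
  bit 1 = 0: r = r^2 mod 29 = 19^2 = 13
  bit 2 = 1: r = r^2 * 19 mod 29 = 13^2 * 19 = 24*19 = 21
  bit 3 = 0: r = r^2 mod 29 = 21^2 = 6
  bit 4 = 1: r = r^2 * 19 mod 29 = 6^2 * 19 = 7*19 = 17
  -> B = 17
s = B^a = 17^23 mod 29  (bits of 23 = 10111)
  bit 0 = 1: r = r^2 * 17 mod 29 = 1^2 * 17 = 1*17 = 17
  bit 1 = 0: r = r^2 mod 29 = 17^2 = 28
  bit 2 = 1: r = r^2 * 17 mod 29 = 28^2 * 17 = 1*17 = 17
  bit 3 = 1: r = r^2 * 17 mod 29 = 17^2 * 17 = 28*17 = 12
  bit 4 = 1: r = r^2 * 17 mod 29 = 12^2 * 17 = 28*17 = 12
  -> s = B^a = 12

Answer: 18 17 12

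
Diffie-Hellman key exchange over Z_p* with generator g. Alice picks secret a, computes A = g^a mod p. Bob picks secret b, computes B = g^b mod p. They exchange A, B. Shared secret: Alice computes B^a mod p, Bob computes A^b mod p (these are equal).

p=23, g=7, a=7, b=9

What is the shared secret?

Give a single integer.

Answer: 11

Derivation:
A = 7^7 mod 23  (bits of 7 = 111)
  bit 0 = 1: r = r^2 * 7 mod 23 = 1^2 * 7 = 1*7 = 7
  bit 1 = 1: r = r^2 * 7 mod 23 = 7^2 * 7 = 3*7 = 21
  bit 2 = 1: r = r^2 * 7 mod 23 = 21^2 * 7 = 4*7 = 5
  -> A = 5
B = 7^9 mod 23  (bits of 9 = 1001)
  bit 0 = 1: r = r^2 * 7 mod 23 = 1^2 * 7 = 1*7 = 7
  bit 1 = 0: r = r^2 mod 23 = 7^2 = 3
  bit 2 = 0: r = r^2 mod 23 = 3^2 = 9
  bit 3 = 1: r = r^2 * 7 mod 23 = 9^2 * 7 = 12*7 = 15
  -> B = 15
s = B^a = 15^7 mod 23  (bits of 7 = 111)
  bit 0 = 1: r = r^2 * 15 mod 23 = 1^2 * 15 = 1*15 = 15
  bit 1 = 1: r = r^2 * 15 mod 23 = 15^2 * 15 = 18*15 = 17
  bit 2 = 1: r = r^2 * 15 mod 23 = 17^2 * 15 = 13*15 = 11
  -> s = B^a = 11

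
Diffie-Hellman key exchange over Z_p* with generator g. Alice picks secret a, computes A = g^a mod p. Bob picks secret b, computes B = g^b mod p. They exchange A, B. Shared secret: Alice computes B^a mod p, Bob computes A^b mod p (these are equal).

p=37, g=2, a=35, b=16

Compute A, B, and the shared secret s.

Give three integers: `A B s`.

A = 2^35 mod 37  (bits of 35 = 100011)
  bit 0 = 1: r = r^2 * 2 mod 37 = 1^2 * 2 = 1*2 = 2
  bit 1 = 0: r = r^2 mod 37 = 2^2 = 4
  bit 2 = 0: r = r^2 mod 37 = 4^2 = 16
  bit 3 = 0: r = r^2 mod 37 = 16^2 = 34
  bit 4 = 1: r = r^2 * 2 mod 37 = 34^2 * 2 = 9*2 = 18
  bit 5 = 1: r = r^2 * 2 mod 37 = 18^2 * 2 = 28*2 = 19
  -> A = 19
B = 2^16 mod 37  (bits of 16 = 10000)
  bit 0 = 1: r = r^2 * 2 mod 37 = 1^2 * 2 = 1*2 = 2
  bit 1 = 0: r = r^2 mod 37 = 2^2 = 4
  bit 2 = 0: r = r^2 mod 37 = 4^2 = 16
  bit 3 = 0: r = r^2 mod 37 = 16^2 = 34
  bit 4 = 0: r = r^2 mod 37 = 34^2 = 9
  -> B = 9
s = B^a = 9^35 mod 37  (bits of 35 = 100011)
  bit 0 = 1: r = r^2 * 9 mod 37 = 1^2 * 9 = 1*9 = 9
  bit 1 = 0: r = r^2 mod 37 = 9^2 = 7
  bit 2 = 0: r = r^2 mod 37 = 7^2 = 12
  bit 3 = 0: r = r^2 mod 37 = 12^2 = 33
  bit 4 = 1: r = r^2 * 9 mod 37 = 33^2 * 9 = 16*9 = 33
  bit 5 = 1: r = r^2 * 9 mod 37 = 33^2 * 9 = 16*9 = 33
  -> s = B^a = 33

Answer: 19 9 33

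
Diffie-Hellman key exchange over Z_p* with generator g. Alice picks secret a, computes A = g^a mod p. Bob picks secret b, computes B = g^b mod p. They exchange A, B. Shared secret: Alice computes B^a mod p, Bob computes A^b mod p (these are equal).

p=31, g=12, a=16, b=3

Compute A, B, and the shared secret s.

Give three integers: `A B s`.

A = 12^16 mod 31  (bits of 16 = 10000)
  bit 0 = 1: r = r^2 * 12 mod 31 = 1^2 * 12 = 1*12 = 12
  bit 1 = 0: r = r^2 mod 31 = 12^2 = 20
  bit 2 = 0: r = r^2 mod 31 = 20^2 = 28
  bit 3 = 0: r = r^2 mod 31 = 28^2 = 9
  bit 4 = 0: r = r^2 mod 31 = 9^2 = 19
  -> A = 19
B = 12^3 mod 31  (bits of 3 = 11)
  bit 0 = 1: r = r^2 * 12 mod 31 = 1^2 * 12 = 1*12 = 12
  bit 1 = 1: r = r^2 * 12 mod 31 = 12^2 * 12 = 20*12 = 23
  -> B = 23
s = B^a = 23^16 mod 31  (bits of 16 = 10000)
  bit 0 = 1: r = r^2 * 23 mod 31 = 1^2 * 23 = 1*23 = 23
  bit 1 = 0: r = r^2 mod 31 = 23^2 = 2
  bit 2 = 0: r = r^2 mod 31 = 2^2 = 4
  bit 3 = 0: r = r^2 mod 31 = 4^2 = 16
  bit 4 = 0: r = r^2 mod 31 = 16^2 = 8
  -> s = B^a = 8

Answer: 19 23 8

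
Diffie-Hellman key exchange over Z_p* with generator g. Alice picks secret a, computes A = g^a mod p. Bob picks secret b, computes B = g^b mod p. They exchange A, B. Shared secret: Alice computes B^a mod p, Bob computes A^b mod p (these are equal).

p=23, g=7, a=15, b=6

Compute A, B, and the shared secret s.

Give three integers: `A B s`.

A = 7^15 mod 23  (bits of 15 = 1111)
  bit 0 = 1: r = r^2 * 7 mod 23 = 1^2 * 7 = 1*7 = 7
  bit 1 = 1: r = r^2 * 7 mod 23 = 7^2 * 7 = 3*7 = 21
  bit 2 = 1: r = r^2 * 7 mod 23 = 21^2 * 7 = 4*7 = 5
  bit 3 = 1: r = r^2 * 7 mod 23 = 5^2 * 7 = 2*7 = 14
  -> A = 14
B = 7^6 mod 23  (bits of 6 = 110)
  bit 0 = 1: r = r^2 * 7 mod 23 = 1^2 * 7 = 1*7 = 7
  bit 1 = 1: r = r^2 * 7 mod 23 = 7^2 * 7 = 3*7 = 21
  bit 2 = 0: r = r^2 mod 23 = 21^2 = 4
  -> B = 4
s = B^a = 4^15 mod 23  (bits of 15 = 1111)
  bit 0 = 1: r = r^2 * 4 mod 23 = 1^2 * 4 = 1*4 = 4
  bit 1 = 1: r = r^2 * 4 mod 23 = 4^2 * 4 = 16*4 = 18
  bit 2 = 1: r = r^2 * 4 mod 23 = 18^2 * 4 = 2*4 = 8
  bit 3 = 1: r = r^2 * 4 mod 23 = 8^2 * 4 = 18*4 = 3
  -> s = B^a = 3

Answer: 14 4 3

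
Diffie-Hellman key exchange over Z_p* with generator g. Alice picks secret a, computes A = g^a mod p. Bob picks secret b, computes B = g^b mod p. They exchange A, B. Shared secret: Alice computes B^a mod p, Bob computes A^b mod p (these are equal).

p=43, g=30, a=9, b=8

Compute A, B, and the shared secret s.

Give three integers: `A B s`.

A = 30^9 mod 43  (bits of 9 = 1001)
  bit 0 = 1: r = r^2 * 30 mod 43 = 1^2 * 30 = 1*30 = 30
  bit 1 = 0: r = r^2 mod 43 = 30^2 = 40
  bit 2 = 0: r = r^2 mod 43 = 40^2 = 9
  bit 3 = 1: r = r^2 * 30 mod 43 = 9^2 * 30 = 38*30 = 22
  -> A = 22
B = 30^8 mod 43  (bits of 8 = 1000)
  bit 0 = 1: r = r^2 * 30 mod 43 = 1^2 * 30 = 1*30 = 30
  bit 1 = 0: r = r^2 mod 43 = 30^2 = 40
  bit 2 = 0: r = r^2 mod 43 = 40^2 = 9
  bit 3 = 0: r = r^2 mod 43 = 9^2 = 38
  -> B = 38
s = B^a = 38^9 mod 43  (bits of 9 = 1001)
  bit 0 = 1: r = r^2 * 38 mod 43 = 1^2 * 38 = 1*38 = 38
  bit 1 = 0: r = r^2 mod 43 = 38^2 = 25
  bit 2 = 0: r = r^2 mod 43 = 25^2 = 23
  bit 3 = 1: r = r^2 * 38 mod 43 = 23^2 * 38 = 13*38 = 21
  -> s = B^a = 21

Answer: 22 38 21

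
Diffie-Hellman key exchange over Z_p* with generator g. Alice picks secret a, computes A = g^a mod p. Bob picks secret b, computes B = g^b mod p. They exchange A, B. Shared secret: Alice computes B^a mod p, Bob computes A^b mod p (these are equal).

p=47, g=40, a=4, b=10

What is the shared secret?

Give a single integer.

A = 40^4 mod 47  (bits of 4 = 100)
  bit 0 = 1: r = r^2 * 40 mod 47 = 1^2 * 40 = 1*40 = 40
  bit 1 = 0: r = r^2 mod 47 = 40^2 = 2
  bit 2 = 0: r = r^2 mod 47 = 2^2 = 4
  -> A = 4
B = 40^10 mod 47  (bits of 10 = 1010)
  bit 0 = 1: r = r^2 * 40 mod 47 = 1^2 * 40 = 1*40 = 40
  bit 1 = 0: r = r^2 mod 47 = 40^2 = 2
  bit 2 = 1: r = r^2 * 40 mod 47 = 2^2 * 40 = 4*40 = 19
  bit 3 = 0: r = r^2 mod 47 = 19^2 = 32
  -> B = 32
s = B^a = 32^4 mod 47  (bits of 4 = 100)
  bit 0 = 1: r = r^2 * 32 mod 47 = 1^2 * 32 = 1*32 = 32
  bit 1 = 0: r = r^2 mod 47 = 32^2 = 37
  bit 2 = 0: r = r^2 mod 47 = 37^2 = 6
  -> s = B^a = 6

Answer: 6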